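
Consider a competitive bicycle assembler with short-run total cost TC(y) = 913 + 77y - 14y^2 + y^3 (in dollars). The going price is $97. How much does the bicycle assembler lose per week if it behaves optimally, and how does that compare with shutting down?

Profit = -$313 at y = 10

AVC = 77 - 14y + y^2 has its minimum $28 at y = 7; price $97 clears that bar, so the firm operates.
MC = 77 - 28y + 3y^2. Setting P = MC and taking the root on the rising branch gives y* = 10.
TR = 97·10 = 970. TC = 913 + 370 = 1283. Profit = 970 − 1283 = -$313.
That loss of $313 beats the $913 the firm would lose by shutting down; producing recovers $600 of fixed cost.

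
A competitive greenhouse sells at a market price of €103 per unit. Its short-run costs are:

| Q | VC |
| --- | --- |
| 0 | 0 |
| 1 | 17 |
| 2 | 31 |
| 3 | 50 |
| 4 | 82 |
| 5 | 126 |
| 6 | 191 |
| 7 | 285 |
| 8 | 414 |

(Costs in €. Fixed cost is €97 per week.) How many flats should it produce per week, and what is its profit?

Q = 7; profit = €339

Compute π = P·Q − TC at each output: Q=0: -97; Q=1: -11; Q=2: 78; Q=3: 162; Q=4: 233; Q=5: 292; Q=6: 330; Q=7: 339; Q=8: 313.
Profit is maximized at Q = 7. AVC there is 285/7 = €40.71 ≤ P, so producing beats shutting down (which would give -€97).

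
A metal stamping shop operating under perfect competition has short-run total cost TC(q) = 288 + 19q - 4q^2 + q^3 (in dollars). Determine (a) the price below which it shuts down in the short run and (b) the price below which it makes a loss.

Shutdown price = min AVC. AVC = 19 - 4q + q^2, with vertex at q = 2 and minimum $15.
ATC = 288/q + 19 - 4q + q^2. Setting dATC/dq = −288/q^2 − 4 + 2q = 0 gives q = 6 (since 2·6^3 − 4·6^2 = 288).
min ATC = 288/6 + 19 − 4·6 + 6^2 = $79. That is the break-even price.
For $15 ≤ P < $79 the firm produces at a loss; below $15 it shuts down.

Shutdown price = $15; break-even price = $79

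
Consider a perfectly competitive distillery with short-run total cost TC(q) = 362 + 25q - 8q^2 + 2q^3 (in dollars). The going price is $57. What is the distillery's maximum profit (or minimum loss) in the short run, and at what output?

AVC = 25 - 8q + 2q^2; min AVC = $17 at q = 2. Since P = $57 ≥ min AVC, the firm produces.
MC = 25 - 16q + 6q^2. Setting P = MC and taking the root on the rising branch gives q* = 4.
TR = 57·4 = 228. TC = 362 + 100 = 462. Profit = 228 − 462 = -$234.
That loss of $234 beats the $362 the firm would lose by shutting down; producing recovers $128 of fixed cost.

Profit = -$234 at q = 4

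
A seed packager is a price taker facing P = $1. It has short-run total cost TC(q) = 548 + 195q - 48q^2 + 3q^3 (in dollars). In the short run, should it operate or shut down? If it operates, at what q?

From TC, MC = TC'(q) = 195 - 96q + 9q^2 and AVC = VC/q = 195 - 48q + 3q^2.
AVC is minimized where dAVC/dq = -48 + 6q = 0, at q = 8; min AVC = 195 - 48·8 + 3·8^2 = $3.
With P < min AVC ($1 < $3), every unit sold adds to the loss.
Shutting down limits the loss to fixed cost, $548.

Shut down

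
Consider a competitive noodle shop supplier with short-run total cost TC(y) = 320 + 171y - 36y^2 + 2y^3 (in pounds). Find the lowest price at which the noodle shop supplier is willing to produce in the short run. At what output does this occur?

The shutdown price is the minimum of AVC. VC = 171y - 36y^2 + 2y^3, so AVC = 171 - 36y + 2y^2.
dAVC/dy = -36 + 4y = 0 gives y = 9. min AVC = 171 - 36·9 + 2·9^2 = 9.
The firm shuts down for any P below £9.

£9 per unit, at y = 9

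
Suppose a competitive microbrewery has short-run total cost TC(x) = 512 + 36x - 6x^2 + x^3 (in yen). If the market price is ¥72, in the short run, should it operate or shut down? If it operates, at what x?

From TC, MC = TC'(x) = 36 - 12x + 3x^2 and AVC = VC/x = 36 - 6x + x^2.
AVC hits its minimum where MC = AVC, at x = 3, giving min AVC = 36 - 6·3 + 3^2 = ¥27.
P = ¥72 exceeds min AVC = ¥27, so the firm stays open.
Set P = MC: 72 = 36 - 12x + 3x^2 → -36 - 12x + 3x^2 = 0. The roots are x = -2 and x = 6; the profit-maximizing output is on the rising part of MC, so x* = 6.
Check: AVC at x = 6 is ¥36 ≤ P, so revenue covers variable cost.
Profit = P·x − TC = 72·6 − 728 = -¥296, a loss, but smaller than the ¥512 fixed cost the firm would lose by shutting down.

Produce at x = 6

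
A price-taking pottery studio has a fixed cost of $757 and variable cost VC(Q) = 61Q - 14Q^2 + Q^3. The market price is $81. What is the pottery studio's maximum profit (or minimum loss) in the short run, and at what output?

Profit = -$157 at Q = 10

AVC = 61 - 14Q + Q^2 has its minimum $12 at Q = 7; price $81 clears that bar, so the firm operates.
MC = 61 - 28Q + 3Q^2. Setting P = MC and taking the root on the rising branch gives Q* = 10.
TR = 81·10 = 810. TC = 757 + 210 = 967. Profit = 810 − 967 = -$157.
By producing, the firm covers all variable cost plus $600 of fixed cost; shutting down would lose the full $757.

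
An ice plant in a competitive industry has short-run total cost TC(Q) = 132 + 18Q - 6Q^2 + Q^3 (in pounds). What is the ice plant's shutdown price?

Short-run supply begins at min AVC. From VC = 18Q - 6Q^2 + Q^3, AVC = 18 - 6Q + Q^2.
dAVC/dQ = -6 + 2Q = 0 gives Q = 3. min AVC = 18 - 6·3 + 3^2 = 9.
So the shutdown price is £9.

£9 per unit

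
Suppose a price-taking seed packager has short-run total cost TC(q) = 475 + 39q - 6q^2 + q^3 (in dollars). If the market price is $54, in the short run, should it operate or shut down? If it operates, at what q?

Produce at q = 5

Variable cost is VC = 39q - 6q^2 + q^3, so AVC = VC/q = 39 - 6q + q^2 and MC = dTC/dq = 39 - 12q + 3q^2.
AVC hits its minimum where MC = AVC, at q = 3, giving min AVC = 39 - 6·3 + 3^2 = $30.
Since P = $54 ≥ min AVC = $30, price covers variable cost and the firm should produce.
Set P = MC: 54 = 39 - 12q + 3q^2 → -15 - 12q + 3q^2 = 0. The roots are q = -1 and q = 5; the profit-maximizing output is on the rising part of MC, so q* = 5.
Check: AVC at q = 5 is $34 ≤ P, so revenue covers variable cost.
Profit = P·q − TC = 54·5 − 645 = -$375, a loss, but smaller than the $475 fixed cost the firm would lose by shutting down.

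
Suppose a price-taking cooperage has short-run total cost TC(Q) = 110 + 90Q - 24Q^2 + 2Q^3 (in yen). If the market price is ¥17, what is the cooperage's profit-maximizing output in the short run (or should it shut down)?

Shut down

Variable cost is VC = 90Q - 24Q^2 + 2Q^3, so AVC = VC/Q = 90 - 24Q + 2Q^2 and MC = dTC/dQ = 90 - 48Q + 6Q^2.
AVC is minimized where dAVC/dQ = -24 + 4Q = 0, at Q = 6; min AVC = 90 - 24·6 + 2·6^2 = ¥18.
Since P = ¥17 < min AVC = ¥18, price fails to cover variable cost at any output.
The firm minimizes its loss by shutting down and losing only its fixed cost of ¥110.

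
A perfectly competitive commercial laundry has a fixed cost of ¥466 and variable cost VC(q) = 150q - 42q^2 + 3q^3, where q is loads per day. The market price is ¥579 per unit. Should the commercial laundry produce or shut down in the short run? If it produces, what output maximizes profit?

Produce at q = 13

From TC, MC = TC'(q) = 150 - 84q + 9q^2 and AVC = VC/q = 150 - 42q + 3q^2.
AVC hits its minimum where MC = AVC, at q = 7, giving min AVC = 150 - 42·7 + 3·7^2 = ¥3.
Because ¥579 ≥ ¥3, revenue can cover variable cost; the firm operates.
Set P = MC: 579 = 150 - 84q + 9q^2 → -429 - 84q + 9q^2 = 0. The roots are q = -11/3 and q = 13; the profit-maximizing output is on the rising part of MC, so q* = 13.
Check: AVC at q = 13 is ¥111 ≤ P, so revenue covers variable cost.
Profit = P·q − TC = 579·13 − 1909 = ¥5618.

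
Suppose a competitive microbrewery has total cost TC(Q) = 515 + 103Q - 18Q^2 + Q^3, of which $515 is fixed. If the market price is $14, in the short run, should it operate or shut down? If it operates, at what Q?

Shut down

From TC, MC = TC'(Q) = 103 - 36Q + 3Q^2 and AVC = VC/Q = 103 - 18Q + Q^2.
AVC is minimized where dAVC/dQ = -18 + 2Q = 0, at Q = 9; min AVC = 103 - 18·9 + 9^2 = $22.
P = $14 lies below min AVC = $22; no output level covers variable cost.
The firm minimizes its loss by shutting down and losing only its fixed cost of $515.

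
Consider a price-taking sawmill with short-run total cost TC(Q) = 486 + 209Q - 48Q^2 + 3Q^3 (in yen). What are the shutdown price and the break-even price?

Shutdown price = min AVC. AVC = 209 - 48Q + 3Q^2, with vertex at Q = 8 and minimum ¥17.
ATC = 486/Q + 209 - 48Q + 3Q^2. Setting dATC/dQ = −486/Q^2 − 48 + 6Q = 0 gives Q = 9 (since 6·9^3 − 48·9^2 = 486).
min ATC = 486/9 + 209 − 48·9 + 3·9^2 = ¥74. That is the break-even price.
Between these two prices the firm operates at a loss; above ¥74 it earns a profit.

Shutdown price = ¥17; break-even price = ¥74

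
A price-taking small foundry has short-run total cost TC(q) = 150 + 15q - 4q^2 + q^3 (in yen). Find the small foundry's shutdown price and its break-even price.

Shutdown price = ¥11; break-even price = ¥50

Shutdown price = min AVC. AVC = 15 - 4q + q^2, with vertex at q = 2 and minimum ¥11.
ATC = 150/q + 15 - 4q + q^2. Setting dATC/dq = −150/q^2 − 4 + 2q = 0 gives q = 5 (since 2·5^3 − 4·5^2 = 150).
min ATC = 150/5 + 15 − 4·5 + 5^2 = ¥50. That is the break-even price.
For ¥11 ≤ P < ¥50 the firm produces at a loss; below ¥11 it shuts down.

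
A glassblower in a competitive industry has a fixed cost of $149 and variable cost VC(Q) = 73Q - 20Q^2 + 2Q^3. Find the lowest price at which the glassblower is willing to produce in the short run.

$23 per unit

The shutdown price is the minimum of AVC. VC = 73Q - 20Q^2 + 2Q^3, so AVC = 73 - 20Q + 2Q^2.
At the minimum of AVC, MC = AVC. MC = 73 - 40Q + 6Q^2; setting MC = AVC gives 4Q^2 - 20Q = 0, so Q = 5. min AVC = 23.
So the shutdown price is $23.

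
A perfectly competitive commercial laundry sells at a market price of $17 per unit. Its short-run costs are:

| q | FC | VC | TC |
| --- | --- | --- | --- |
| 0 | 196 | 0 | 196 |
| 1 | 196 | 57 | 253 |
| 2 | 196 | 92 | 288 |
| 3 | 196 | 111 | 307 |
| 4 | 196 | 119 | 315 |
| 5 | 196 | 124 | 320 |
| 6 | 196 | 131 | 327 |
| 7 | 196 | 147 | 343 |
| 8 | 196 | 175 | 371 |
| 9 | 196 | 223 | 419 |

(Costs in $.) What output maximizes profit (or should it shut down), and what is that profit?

q = 0 (shut down); profit = -$196

Tabulate TR − TC: q=0: -196; q=1: -236; q=2: -254; q=3: -256; q=4: -247; q=5: -235; q=6: -225; q=7: -224; q=8: -235; q=9: -266.
Profit is highest at q = 0. Equivalently, the lowest AVC in the table is 147/7 ≈ $21 at q = 7, and P = $17 falls below it — price never covers variable cost, so the firm shuts down and loses only its fixed cost.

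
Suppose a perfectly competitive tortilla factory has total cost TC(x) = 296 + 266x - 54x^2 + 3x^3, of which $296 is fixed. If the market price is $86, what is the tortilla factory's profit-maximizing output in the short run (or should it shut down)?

Produce at x = 10

Variable cost is VC = 266x - 54x^2 + 3x^3, so AVC = VC/x = 266 - 54x + 3x^2 and MC = dTC/dx = 266 - 108x + 9x^2.
The AVC parabola has its vertex at x = 54/6 = 9, where AVC = 266 - 54·9 + 3·9^2 = $23.
P = $86 exceeds min AVC = $23, so the firm stays open.
Solving P = MC: 180 - 108x + 9x^2 = 0 ⇒ x = 2 or 10. On the upward-sloping branch, x* = 10.
Check: AVC at x = 10 is $26 ≤ P, so revenue covers variable cost.
Profit = P·x − TC = 86·10 − 556 = $304.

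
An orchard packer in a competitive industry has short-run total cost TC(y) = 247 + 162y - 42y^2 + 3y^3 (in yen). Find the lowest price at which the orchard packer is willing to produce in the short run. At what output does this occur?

The shutdown price is the minimum of AVC. VC = 162y - 42y^2 + 3y^3, so AVC = 162 - 42y + 3y^2.
dAVC/dy = -42 + 6y = 0 gives y = 7. min AVC = 162 - 42·7 + 3·7^2 = 15.
So the shutdown price is ¥15.

¥15 per unit, at y = 7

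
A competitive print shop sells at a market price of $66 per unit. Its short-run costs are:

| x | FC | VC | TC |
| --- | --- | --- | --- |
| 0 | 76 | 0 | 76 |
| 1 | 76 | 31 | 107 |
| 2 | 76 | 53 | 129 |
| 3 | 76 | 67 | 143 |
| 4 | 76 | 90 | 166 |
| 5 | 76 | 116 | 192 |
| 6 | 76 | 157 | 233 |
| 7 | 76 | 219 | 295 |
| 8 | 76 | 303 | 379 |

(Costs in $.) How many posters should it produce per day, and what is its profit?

x = 7; profit = $167

Tabulate TR − TC: x=0: -76; x=1: -41; x=2: 3; x=3: 55; x=4: 98; x=5: 138; x=6: 163; x=7: 167; x=8: 149.
Profit is maximized at x = 7. AVC there is 219/7 = $31.29 ≤ P, so producing beats shutting down (which would give -$76).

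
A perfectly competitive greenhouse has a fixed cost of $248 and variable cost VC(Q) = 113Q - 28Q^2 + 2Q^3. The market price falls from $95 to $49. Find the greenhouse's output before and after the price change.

Output falls from 9 to 8

AVC = 113 - 28Q + 2Q^2, minimized at Q = 7 where min AVC = $15. MC = 113 - 56Q + 6Q^2.
At P = $95 ≥ min AVC, set P = MC on the rising branch: Q = 9.
At P = $49 ≥ min AVC, set P = MC: Q = 8. The firm stays open but cuts output.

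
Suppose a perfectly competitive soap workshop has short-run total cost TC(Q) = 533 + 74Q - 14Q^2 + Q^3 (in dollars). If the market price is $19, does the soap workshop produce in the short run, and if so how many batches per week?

Shut down

Variable cost is VC = 74Q - 14Q^2 + Q^3, so AVC = VC/Q = 74 - 14Q + Q^2 and MC = dTC/dQ = 74 - 28Q + 3Q^2.
AVC is minimized where dAVC/dQ = -14 + 2Q = 0, at Q = 7; min AVC = 74 - 14·7 + 7^2 = $25.
P = $19 lies below min AVC = $25; no output level covers variable cost.
Best response: produce nothing and absorb the $533 fixed cost.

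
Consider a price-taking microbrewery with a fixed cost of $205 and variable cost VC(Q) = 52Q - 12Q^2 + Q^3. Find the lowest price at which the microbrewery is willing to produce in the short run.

The shutdown price is the minimum of AVC. VC = 52Q - 12Q^2 + Q^3, so AVC = 52 - 12Q + Q^2.
At the minimum of AVC, MC = AVC. MC = 52 - 24Q + 3Q^2; setting MC = AVC gives 2Q^2 - 12Q = 0, so Q = 6. min AVC = 16.
So the shutdown price is $16.

$16 per unit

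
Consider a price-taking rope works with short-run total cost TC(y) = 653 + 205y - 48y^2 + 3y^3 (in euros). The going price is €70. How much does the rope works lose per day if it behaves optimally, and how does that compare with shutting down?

Profit = -€167 at y = 9

AVC = 205 - 48y + 3y^2 has its minimum €13 at y = 8; price €70 clears that bar, so the firm operates.
MC = 205 - 96y + 9y^2. Setting P = MC and taking the root on the rising branch gives y* = 9.
TR = 70·9 = 630. TC = 653 + 144 = 797. Profit = 630 − 797 = -€167.
Shutting down would mean losing the fixed cost of €653, so operating at a loss of €167 is better by €486.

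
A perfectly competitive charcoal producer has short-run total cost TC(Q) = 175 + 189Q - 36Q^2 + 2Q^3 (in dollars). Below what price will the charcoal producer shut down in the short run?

The shutdown price is the minimum of AVC. VC = 189Q - 36Q^2 + 2Q^3, so AVC = 189 - 36Q + 2Q^2.
At the minimum of AVC, MC = AVC. MC = 189 - 72Q + 6Q^2; setting MC = AVC gives 4Q^2 - 36Q = 0, so Q = 9. min AVC = 27.
For P < $27 the firm produces nothing.

$27 per unit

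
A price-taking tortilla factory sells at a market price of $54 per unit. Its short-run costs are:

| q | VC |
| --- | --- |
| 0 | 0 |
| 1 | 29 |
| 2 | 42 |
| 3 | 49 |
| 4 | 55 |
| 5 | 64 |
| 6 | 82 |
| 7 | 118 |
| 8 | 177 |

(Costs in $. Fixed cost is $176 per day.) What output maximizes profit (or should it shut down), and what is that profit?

q = 7; profit = $84

Profit at each row (π = 54q − TC): q=0: -176; q=1: -151; q=2: -110; q=3: -63; q=4: -15; q=5: 30; q=6: 66; q=7: 84; q=8: 79.
Profit is maximized at q = 7. AVC there is 118/7 = $16.86 ≤ P, so producing beats shutting down (which would give -$176).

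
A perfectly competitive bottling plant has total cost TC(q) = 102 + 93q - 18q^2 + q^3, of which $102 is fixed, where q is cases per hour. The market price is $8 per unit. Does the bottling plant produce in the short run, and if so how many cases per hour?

Shut down

Strip out fixed cost: VC = 93q - 18q^2 + q^3. Then AVC = 93 - 18q + q^2 and MC = 93 - 36q + 3q^2.
The AVC parabola has its vertex at q = 18/2 = 9, where AVC = 93 - 18·9 + 9^2 = $12.
Since P = $8 < min AVC = $12, price fails to cover variable cost at any output.
Shutting down limits the loss to fixed cost, $102.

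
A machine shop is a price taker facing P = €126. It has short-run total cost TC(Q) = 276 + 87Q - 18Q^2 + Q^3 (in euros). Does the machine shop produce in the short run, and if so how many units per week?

Produce at Q = 13

Variable cost is VC = 87Q - 18Q^2 + Q^3, so AVC = VC/Q = 87 - 18Q + Q^2 and MC = dTC/dQ = 87 - 36Q + 3Q^2.
AVC hits its minimum where MC = AVC, at Q = 9, giving min AVC = 87 - 18·9 + 9^2 = €6.
Because €126 ≥ €6, revenue can cover variable cost; the firm operates.
Solving P = MC: -39 - 36Q + 3Q^2 = 0 ⇒ Q = -1 or 13. On the upward-sloping branch, Q* = 13.
Check: AVC at Q = 13 is €22 ≤ P, so revenue covers variable cost.
Profit = P·Q − TC = 126·13 − 562 = €1076.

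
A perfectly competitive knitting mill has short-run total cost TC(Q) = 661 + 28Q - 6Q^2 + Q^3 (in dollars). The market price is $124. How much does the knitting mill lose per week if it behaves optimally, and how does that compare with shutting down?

Profit = -$21 at Q = 8

AVC = 28 - 6Q + Q^2 has its minimum $19 at Q = 3; price $124 clears that bar, so the firm operates.
With MC = 28 - 12Q + 3Q^2, P = MC on the upward-sloping part at Q* = 8.
TR = 124·8 = 992. TC = 661 + 352 = 1013. Profit = 992 − 1013 = -$21.
That loss of $21 beats the $661 the firm would lose by shutting down; producing recovers $640 of fixed cost.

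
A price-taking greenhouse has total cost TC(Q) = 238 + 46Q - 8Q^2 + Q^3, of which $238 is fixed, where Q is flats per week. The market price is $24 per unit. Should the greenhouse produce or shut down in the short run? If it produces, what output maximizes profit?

Shut down

Strip out fixed cost: VC = 46Q - 8Q^2 + Q^3. Then AVC = 46 - 8Q + Q^2 and MC = 46 - 16Q + 3Q^2.
AVC is minimized where dAVC/dQ = -8 + 2Q = 0, at Q = 4; min AVC = 46 - 8·4 + 4^2 = $30.
Since P = $24 < min AVC = $30, price fails to cover variable cost at any output.
Shutting down limits the loss to fixed cost, $238.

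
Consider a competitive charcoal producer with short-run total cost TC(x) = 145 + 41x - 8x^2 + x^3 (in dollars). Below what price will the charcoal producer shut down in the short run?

The firm shuts down when price falls below the minimum of average variable cost. AVC = VC/x = 41 - 8x + x^2.
dAVC/dx = -8 + 2x = 0 gives x = 4. min AVC = 41 - 8·4 + 4^2 = 25.
For P < $25 the firm produces nothing.

$25 per unit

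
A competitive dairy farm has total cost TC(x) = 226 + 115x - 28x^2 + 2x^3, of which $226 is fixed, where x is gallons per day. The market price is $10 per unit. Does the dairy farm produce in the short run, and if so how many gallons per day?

Shut down

From TC, MC = TC'(x) = 115 - 56x + 6x^2 and AVC = VC/x = 115 - 28x + 2x^2.
AVC hits its minimum where MC = AVC, at x = 7, giving min AVC = 115 - 28·7 + 2·7^2 = $17.
P = $10 lies below min AVC = $17; no output level covers variable cost.
The firm minimizes its loss by shutting down and losing only its fixed cost of $226.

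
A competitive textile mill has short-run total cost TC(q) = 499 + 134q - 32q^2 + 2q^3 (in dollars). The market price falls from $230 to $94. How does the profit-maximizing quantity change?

MC = 134 - 64q + 6q^2; the shutdown threshold is min AVC = $6 (at q = 8).
With P = $230 above the shutdown price, P = MC gives q = 12.
At P = $94 ≥ min AVC, set P = MC: q = 10. The firm stays open but cuts output.

Output falls from 12 to 10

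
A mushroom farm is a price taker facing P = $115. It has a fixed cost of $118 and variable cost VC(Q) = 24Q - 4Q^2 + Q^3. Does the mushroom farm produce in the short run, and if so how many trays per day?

Produce at Q = 7

Variable cost is VC = 24Q - 4Q^2 + Q^3, so AVC = VC/Q = 24 - 4Q + Q^2 and MC = dTC/dQ = 24 - 8Q + 3Q^2.
AVC is minimized where dAVC/dQ = -4 + 2Q = 0, at Q = 2; min AVC = 24 - 4·2 + 2^2 = $20.
Since P = $115 ≥ min AVC = $20, price covers variable cost and the firm should produce.
Set P = MC: 115 = 24 - 8Q + 3Q^2 → -91 - 8Q + 3Q^2 = 0. The roots are Q = -13/3 and Q = 7; the profit-maximizing output is on the rising part of MC, so Q* = 7.
Check: AVC at Q = 7 is $45 ≤ P, so revenue covers variable cost.
Profit = P·Q − TC = 115·7 − 433 = $372.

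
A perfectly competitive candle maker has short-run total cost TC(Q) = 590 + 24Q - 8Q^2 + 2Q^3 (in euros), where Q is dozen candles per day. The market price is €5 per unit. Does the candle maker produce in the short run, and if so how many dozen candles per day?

Shut down

Strip out fixed cost: VC = 24Q - 8Q^2 + 2Q^3. Then AVC = 24 - 8Q + 2Q^2 and MC = 24 - 16Q + 6Q^2.
AVC is minimized where dAVC/dQ = -8 + 4Q = 0, at Q = 2; min AVC = 24 - 8·2 + 2·2^2 = €16.
Since P = €5 < min AVC = €16, price fails to cover variable cost at any output.
Shutting down limits the loss to fixed cost, €590.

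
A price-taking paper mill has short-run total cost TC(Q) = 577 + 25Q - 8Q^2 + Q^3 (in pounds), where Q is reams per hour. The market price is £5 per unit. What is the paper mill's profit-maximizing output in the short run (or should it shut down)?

Strip out fixed cost: VC = 25Q - 8Q^2 + Q^3. Then AVC = 25 - 8Q + Q^2 and MC = 25 - 16Q + 3Q^2.
AVC hits its minimum where MC = AVC, at Q = 4, giving min AVC = 25 - 8·4 + 4^2 = £9.
With P < min AVC (£5 < £9), every unit sold adds to the loss.
The firm minimizes its loss by shutting down and losing only its fixed cost of £577.

Shut down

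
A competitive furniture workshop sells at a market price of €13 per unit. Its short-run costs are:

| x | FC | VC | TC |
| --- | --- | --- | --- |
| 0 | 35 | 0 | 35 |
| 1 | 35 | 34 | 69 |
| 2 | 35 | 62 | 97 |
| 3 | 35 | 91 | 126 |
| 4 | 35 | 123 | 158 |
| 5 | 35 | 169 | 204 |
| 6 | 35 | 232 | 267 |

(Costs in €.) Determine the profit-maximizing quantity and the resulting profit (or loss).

Profit at each row (π = 13x − TC): x=0: -35; x=1: -56; x=2: -71; x=3: -87; x=4: -106; x=5: -139; x=6: -189.
Profit is highest at x = 0. Equivalently, the lowest AVC in the table is 91/3 ≈ €30.33 at x = 3, and P = €13 falls below it — price never covers variable cost, so the firm shuts down and loses only its fixed cost.

x = 0 (shut down); profit = -€35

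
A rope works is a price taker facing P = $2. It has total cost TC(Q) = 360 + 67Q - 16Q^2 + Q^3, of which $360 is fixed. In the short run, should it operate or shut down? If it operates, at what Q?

Shut down

Strip out fixed cost: VC = 67Q - 16Q^2 + Q^3. Then AVC = 67 - 16Q + Q^2 and MC = 67 - 32Q + 3Q^2.
AVC hits its minimum where MC = AVC, at Q = 8, giving min AVC = 67 - 16·8 + 8^2 = $3.
P = $2 lies below min AVC = $3; no output level covers variable cost.
Shutting down limits the loss to fixed cost, $360.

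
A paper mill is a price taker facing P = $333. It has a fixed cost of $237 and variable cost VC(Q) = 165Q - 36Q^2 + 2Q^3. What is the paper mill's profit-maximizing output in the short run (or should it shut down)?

Produce at Q = 14

Variable cost is VC = 165Q - 36Q^2 + 2Q^3, so AVC = VC/Q = 165 - 36Q + 2Q^2 and MC = dTC/dQ = 165 - 72Q + 6Q^2.
AVC is minimized where dAVC/dQ = -36 + 4Q = 0, at Q = 9; min AVC = 165 - 36·9 + 2·9^2 = $3.
Because $333 ≥ $3, revenue can cover variable cost; the firm operates.
Set P = MC: 333 = 165 - 72Q + 6Q^2 → -168 - 72Q + 6Q^2 = 0. The roots are Q = -2 and Q = 14; the profit-maximizing output is on the rising part of MC, so Q* = 14.
Check: AVC at Q = 14 is $53 ≤ P, so revenue covers variable cost.
Profit = P·Q − TC = 333·14 − 979 = $3683.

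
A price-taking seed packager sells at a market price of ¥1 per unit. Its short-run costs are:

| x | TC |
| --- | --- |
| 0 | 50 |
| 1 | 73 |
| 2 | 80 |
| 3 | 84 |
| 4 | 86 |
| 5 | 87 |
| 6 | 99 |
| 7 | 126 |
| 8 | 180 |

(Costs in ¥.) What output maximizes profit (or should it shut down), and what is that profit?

Tabulate TR − TC: x=0: -50; x=1: -72; x=2: -78; x=3: -81; x=4: -82; x=5: -82; x=6: -93; x=7: -119; x=8: -172.
Profit is highest at x = 0. Equivalently, the lowest AVC in the table is 37/5 ≈ ¥7.40 at x = 5, and P = ¥1 falls below it — price never covers variable cost, so the firm shuts down and loses only its fixed cost.

x = 0 (shut down); profit = -¥50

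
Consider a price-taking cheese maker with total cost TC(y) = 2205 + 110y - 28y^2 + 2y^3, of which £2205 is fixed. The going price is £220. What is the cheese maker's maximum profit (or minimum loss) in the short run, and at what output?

Profit = -£269 at y = 11

AVC = 110 - 28y + 2y^2 has its minimum £12 at y = 7; price £220 clears that bar, so the firm operates.
MC = 110 - 56y + 6y^2. Setting P = MC and taking the root on the rising branch gives y* = 11.
TR = 220·11 = 2420. TC = 2205 + 484 = 2689. Profit = 2420 − 2689 = -£269.
That loss of £269 beats the £2205 the firm would lose by shutting down; producing recovers £1936 of fixed cost.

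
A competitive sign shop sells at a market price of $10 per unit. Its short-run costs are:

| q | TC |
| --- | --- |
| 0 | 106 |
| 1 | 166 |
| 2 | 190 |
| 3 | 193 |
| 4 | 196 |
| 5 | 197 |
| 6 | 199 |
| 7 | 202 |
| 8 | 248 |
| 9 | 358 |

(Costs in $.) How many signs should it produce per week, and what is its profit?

Tabulate TR − TC: q=0: -106; q=1: -156; q=2: -170; q=3: -163; q=4: -156; q=5: -147; q=6: -139; q=7: -132; q=8: -168; q=9: -268.
Profit is highest at q = 0. Equivalently, the lowest AVC in the table is 96/7 ≈ $13.71 at q = 7, and P = $10 falls below it — price never covers variable cost, so the firm shuts down and loses only its fixed cost.

q = 0 (shut down); profit = -$106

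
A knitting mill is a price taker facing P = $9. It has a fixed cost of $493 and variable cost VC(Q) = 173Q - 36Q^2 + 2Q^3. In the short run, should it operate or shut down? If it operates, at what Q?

Shut down

From TC, MC = TC'(Q) = 173 - 72Q + 6Q^2 and AVC = VC/Q = 173 - 36Q + 2Q^2.
AVC hits its minimum where MC = AVC, at Q = 9, giving min AVC = 173 - 36·9 + 2·9^2 = $11.
Since P = $9 < min AVC = $11, price fails to cover variable cost at any output.
The firm minimizes its loss by shutting down and losing only its fixed cost of $493.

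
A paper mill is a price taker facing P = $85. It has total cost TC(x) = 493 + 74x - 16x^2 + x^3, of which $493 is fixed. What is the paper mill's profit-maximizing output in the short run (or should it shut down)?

From TC, MC = TC'(x) = 74 - 32x + 3x^2 and AVC = VC/x = 74 - 16x + x^2.
The AVC parabola has its vertex at x = 16/2 = 8, where AVC = 74 - 16·8 + 8^2 = $10.
P = $85 exceeds min AVC = $10, so the firm stays open.
Set P = MC: 85 = 74 - 32x + 3x^2 → -11 - 32x + 3x^2 = 0. The roots are x = -1/3 and x = 11; the profit-maximizing output is on the rising part of MC, so x* = 11.
Check: AVC at x = 11 is $19 ≤ P, so revenue covers variable cost.
Profit = P·x − TC = 85·11 − 702 = $233.

Produce at x = 11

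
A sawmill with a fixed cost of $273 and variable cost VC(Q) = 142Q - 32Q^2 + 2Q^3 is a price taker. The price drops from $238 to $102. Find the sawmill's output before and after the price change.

AVC = 142 - 32Q + 2Q^2, minimized at Q = 8 where min AVC = $14. MC = 142 - 64Q + 6Q^2.
With P = $238 above the shutdown price, P = MC gives Q = 12.
At P = $102 ≥ min AVC, set P = MC: Q = 10. The firm stays open but cuts output.

Output falls from 12 to 10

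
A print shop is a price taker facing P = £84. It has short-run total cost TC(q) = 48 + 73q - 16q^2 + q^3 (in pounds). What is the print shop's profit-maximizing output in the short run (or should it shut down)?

Produce at q = 11

Variable cost is VC = 73q - 16q^2 + q^3, so AVC = VC/q = 73 - 16q + q^2 and MC = dTC/dq = 73 - 32q + 3q^2.
AVC hits its minimum where MC = AVC, at q = 8, giving min AVC = 73 - 16·8 + 8^2 = £9.
Because £84 ≥ £9, revenue can cover variable cost; the firm operates.
P = MC gives -11 - 32q + 3q^2 = 0, with roots -1/3 and 11. Take the larger (rising MC): q* = 11.
Check: AVC at q = 11 is £18 ≤ P, so revenue covers variable cost.
Profit = P·q − TC = 84·11 − 246 = £678.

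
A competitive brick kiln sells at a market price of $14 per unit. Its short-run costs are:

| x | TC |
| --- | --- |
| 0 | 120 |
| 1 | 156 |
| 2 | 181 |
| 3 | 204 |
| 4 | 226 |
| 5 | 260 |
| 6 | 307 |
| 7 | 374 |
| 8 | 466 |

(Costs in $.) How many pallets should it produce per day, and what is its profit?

x = 0 (shut down); profit = -$120

Tabulate TR − TC: x=0: -120; x=1: -142; x=2: -153; x=3: -162; x=4: -170; x=5: -190; x=6: -223; x=7: -276; x=8: -354.
Profit is highest at x = 0. Equivalently, the lowest AVC in the table is 106/4 ≈ $26.50 at x = 4, and P = $14 falls below it — price never covers variable cost, so the firm shuts down and loses only its fixed cost.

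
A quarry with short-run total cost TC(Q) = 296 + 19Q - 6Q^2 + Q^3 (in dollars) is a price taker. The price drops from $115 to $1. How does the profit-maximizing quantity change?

MC = 19 - 12Q + 3Q^2; the shutdown threshold is min AVC = $10 (at Q = 3).
At P = $115 ≥ min AVC, set P = MC on the rising branch: Q = 8.
At P = $1 < min AVC = $10, price no longer covers variable cost at any output, so the firm shuts down: Q = 0.

Output falls from 8 to 0 (the firm shuts down)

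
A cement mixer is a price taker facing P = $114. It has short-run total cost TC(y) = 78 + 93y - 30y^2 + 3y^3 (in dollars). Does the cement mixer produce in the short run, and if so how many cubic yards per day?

Produce at y = 7

From TC, MC = TC'(y) = 93 - 60y + 9y^2 and AVC = VC/y = 93 - 30y + 3y^2.
The AVC parabola has its vertex at y = 30/6 = 5, where AVC = 93 - 30·5 + 3·5^2 = $18.
Since P = $114 ≥ min AVC = $18, price covers variable cost and the firm should produce.
P = MC gives -21 - 60y + 9y^2 = 0, with roots -1/3 and 7. Take the larger (rising MC): y* = 7.
Check: AVC at y = 7 is $30 ≤ P, so revenue covers variable cost.
Profit = P·y − TC = 114·7 − 288 = $510.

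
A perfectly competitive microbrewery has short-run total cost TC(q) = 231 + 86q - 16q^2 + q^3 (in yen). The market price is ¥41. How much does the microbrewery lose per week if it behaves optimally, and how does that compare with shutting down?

AVC = 86 - 16q + q^2 has its minimum ¥22 at q = 8; price ¥41 clears that bar, so the firm operates.
MC = 86 - 32q + 3q^2. Setting P = MC and taking the root on the rising branch gives q* = 9.
TR = 41·9 = 369. TC = 231 + 207 = 438. Profit = 369 − 438 = -¥69.
That loss of ¥69 beats the ¥231 the firm would lose by shutting down; producing recovers ¥162 of fixed cost.

Profit = -¥69 at q = 9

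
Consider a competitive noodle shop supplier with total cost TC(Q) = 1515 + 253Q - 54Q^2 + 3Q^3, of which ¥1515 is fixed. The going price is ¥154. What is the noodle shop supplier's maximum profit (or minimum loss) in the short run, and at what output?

Profit = -¥63 at Q = 11

AVC = 253 - 54Q + 3Q^2; min AVC = ¥10 at Q = 9. Since P = ¥154 ≥ min AVC, the firm produces.
With MC = 253 - 108Q + 9Q^2, P = MC on the upward-sloping part at Q* = 11.
TR = 154·11 = 1694. TC = 1515 + 242 = 1757. Profit = 1694 − 1757 = -¥63.
That loss of ¥63 beats the ¥1515 the firm would lose by shutting down; producing recovers ¥1452 of fixed cost.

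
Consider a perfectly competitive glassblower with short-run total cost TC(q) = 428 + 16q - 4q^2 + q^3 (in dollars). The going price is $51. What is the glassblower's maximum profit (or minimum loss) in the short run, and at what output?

AVC = 16 - 4q + q^2; min AVC = $12 at q = 2. Since P = $51 ≥ min AVC, the firm produces.
MC = 16 - 8q + 3q^2. Setting P = MC and taking the root on the rising branch gives q* = 5.
TR = 51·5 = 255. TC = 428 + 105 = 533. Profit = 255 − 533 = -$278.
That loss of $278 beats the $428 the firm would lose by shutting down; producing recovers $150 of fixed cost.

Profit = -$278 at q = 5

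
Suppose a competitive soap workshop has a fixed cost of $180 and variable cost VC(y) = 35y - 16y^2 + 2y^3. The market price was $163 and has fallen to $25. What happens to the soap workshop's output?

AVC = 35 - 16y + 2y^2, minimized at y = 4 where min AVC = $3. MC = 35 - 32y + 6y^2.
With P = $163 above the shutdown price, P = MC gives y = 8.
At P = $25 ≥ min AVC, set P = MC: y = 5. The firm stays open but cuts output.

Output falls from 8 to 5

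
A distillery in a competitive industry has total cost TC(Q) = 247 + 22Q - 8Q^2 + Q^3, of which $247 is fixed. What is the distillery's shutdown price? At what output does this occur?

$6 per unit, at Q = 4

The firm shuts down when price falls below the minimum of average variable cost. AVC = VC/Q = 22 - 8Q + Q^2.
dAVC/dQ = -8 + 2Q = 0 gives Q = 4. min AVC = 22 - 8·4 + 4^2 = 6.
For P < $6 the firm produces nothing.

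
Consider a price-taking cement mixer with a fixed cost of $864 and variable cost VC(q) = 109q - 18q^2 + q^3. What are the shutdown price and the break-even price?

Shutdown price = min AVC. AVC = 109 - 18q + q^2, with vertex at q = 9 and minimum $28.
ATC = 864/q + 109 - 18q + q^2. Setting dATC/dq = −864/q^2 − 18 + 2q = 0 gives q = 12 (since 2·12^3 − 18·12^2 = 864).
min ATC = 864/12 + 109 − 18·12 + 12^2 = $109. That is the break-even price.
For $28 ≤ P < $109 the firm produces at a loss; below $28 it shuts down.

Shutdown price = $28; break-even price = $109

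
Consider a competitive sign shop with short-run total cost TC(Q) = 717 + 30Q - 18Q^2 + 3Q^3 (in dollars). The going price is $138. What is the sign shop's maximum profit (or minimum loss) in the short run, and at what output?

Profit = -$69 at Q = 6

AVC = 30 - 18Q + 3Q^2; min AVC = $3 at Q = 3. Since P = $138 ≥ min AVC, the firm produces.
With MC = 30 - 36Q + 9Q^2, P = MC on the upward-sloping part at Q* = 6.
TR = 138·6 = 828. TC = 717 + 180 = 897. Profit = 828 − 897 = -$69.
Shutting down would mean losing the fixed cost of $717, so operating at a loss of $69 is better by $648.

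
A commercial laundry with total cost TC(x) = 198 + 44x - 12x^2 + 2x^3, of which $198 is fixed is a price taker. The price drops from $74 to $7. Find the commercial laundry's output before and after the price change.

AVC = 44 - 12x + 2x^2, minimized at x = 3 where min AVC = $26. MC = 44 - 24x + 6x^2.
With P = $74 above the shutdown price, P = MC gives x = 5.
At P = $7 < min AVC = $26, price no longer covers variable cost at any output, so the firm shuts down: x = 0.

Output falls from 5 to 0 (the firm shuts down)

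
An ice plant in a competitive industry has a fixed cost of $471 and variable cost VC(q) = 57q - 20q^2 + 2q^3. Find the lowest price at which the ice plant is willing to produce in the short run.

$7 per unit

The firm shuts down when price falls below the minimum of average variable cost. AVC = VC/q = 57 - 20q + 2q^2.
At the minimum of AVC, MC = AVC. MC = 57 - 40q + 6q^2; setting MC = AVC gives 4q^2 - 20q = 0, so q = 5. min AVC = 7.
The firm shuts down for any P below $7.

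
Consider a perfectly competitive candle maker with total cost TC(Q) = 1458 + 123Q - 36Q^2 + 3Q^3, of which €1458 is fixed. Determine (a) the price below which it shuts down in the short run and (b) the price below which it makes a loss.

Shutdown price = €15; break-even price = €204

Shutdown price = min AVC. AVC = 123 - 36Q + 3Q^2, with vertex at Q = 6 and minimum €15.
ATC = 1458/Q + 123 - 36Q + 3Q^2. Setting dATC/dQ = −1458/Q^2 − 36 + 6Q = 0 gives Q = 9 (since 6·9^3 − 36·9^2 = 1458).
min ATC = 1458/9 + 123 − 36·9 + 3·9^2 = €204. That is the break-even price.
For €15 ≤ P < €204 the firm produces at a loss; below €15 it shuts down.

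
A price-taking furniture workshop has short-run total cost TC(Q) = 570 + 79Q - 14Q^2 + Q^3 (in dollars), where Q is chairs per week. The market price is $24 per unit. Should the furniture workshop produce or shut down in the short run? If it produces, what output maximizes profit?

Shut down

Variable cost is VC = 79Q - 14Q^2 + Q^3, so AVC = VC/Q = 79 - 14Q + Q^2 and MC = dTC/dQ = 79 - 28Q + 3Q^2.
The AVC parabola has its vertex at Q = 14/2 = 7, where AVC = 79 - 14·7 + 7^2 = $30.
P = $24 lies below min AVC = $30; no output level covers variable cost.
Shutting down limits the loss to fixed cost, $570.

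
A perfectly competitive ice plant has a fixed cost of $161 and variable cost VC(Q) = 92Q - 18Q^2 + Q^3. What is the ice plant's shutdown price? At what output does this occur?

The shutdown price is the minimum of AVC. VC = 92Q - 18Q^2 + Q^3, so AVC = 92 - 18Q + Q^2.
dAVC/dQ = -18 + 2Q = 0 gives Q = 9. min AVC = 92 - 18·9 + 9^2 = 11.
For P < $11 the firm produces nothing.

$11 per unit, at Q = 9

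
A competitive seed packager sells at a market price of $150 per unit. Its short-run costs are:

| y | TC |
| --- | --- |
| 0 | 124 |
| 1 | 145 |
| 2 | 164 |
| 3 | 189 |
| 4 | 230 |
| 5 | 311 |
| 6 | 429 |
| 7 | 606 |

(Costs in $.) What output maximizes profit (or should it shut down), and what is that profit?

Tabulate TR − TC: y=0: -124; y=1: 5; y=2: 136; y=3: 261; y=4: 370; y=5: 439; y=6: 471; y=7: 444.
Profit is maximized at y = 6. AVC there is 305/6 = $50.83 ≤ P, so producing beats shutting down (which would give -$124).

y = 6; profit = $471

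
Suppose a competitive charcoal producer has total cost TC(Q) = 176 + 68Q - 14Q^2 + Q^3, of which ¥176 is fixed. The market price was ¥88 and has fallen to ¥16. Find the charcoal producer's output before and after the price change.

Output falls from 10 to 0 (the firm shuts down)

MC = 68 - 28Q + 3Q^2; the shutdown threshold is min AVC = ¥19 (at Q = 7).
At P = ¥88 ≥ min AVC, set P = MC on the rising branch: Q = 10.
At P = ¥16 < min AVC = ¥19, price no longer covers variable cost at any output, so the firm shuts down: Q = 0.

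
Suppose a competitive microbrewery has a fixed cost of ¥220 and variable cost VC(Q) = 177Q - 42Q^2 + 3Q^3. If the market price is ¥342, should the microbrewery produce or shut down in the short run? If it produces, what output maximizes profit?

Produce at Q = 11

From TC, MC = TC'(Q) = 177 - 84Q + 9Q^2 and AVC = VC/Q = 177 - 42Q + 3Q^2.
AVC is minimized where dAVC/dQ = -42 + 6Q = 0, at Q = 7; min AVC = 177 - 42·7 + 3·7^2 = ¥30.
Since P = ¥342 ≥ min AVC = ¥30, price covers variable cost and the firm should produce.
Set P = MC: 342 = 177 - 84Q + 9Q^2 → -165 - 84Q + 9Q^2 = 0. The roots are Q = -5/3 and Q = 11; the profit-maximizing output is on the rising part of MC, so Q* = 11.
Check: AVC at Q = 11 is ¥78 ≤ P, so revenue covers variable cost.
Profit = P·Q − TC = 342·11 − 1078 = ¥2684.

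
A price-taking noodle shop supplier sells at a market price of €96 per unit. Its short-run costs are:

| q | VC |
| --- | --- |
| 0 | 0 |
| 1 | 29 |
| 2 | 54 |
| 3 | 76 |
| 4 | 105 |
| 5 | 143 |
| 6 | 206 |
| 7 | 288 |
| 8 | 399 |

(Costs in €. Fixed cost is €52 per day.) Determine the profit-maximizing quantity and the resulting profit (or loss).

Compute π = P·q − TC at each output: q=0: -52; q=1: 15; q=2: 86; q=3: 160; q=4: 227; q=5: 285; q=6: 318; q=7: 332; q=8: 317.
Profit is maximized at q = 7. AVC there is 288/7 = €41.14 ≤ P, so producing beats shutting down (which would give -€52).

q = 7; profit = €332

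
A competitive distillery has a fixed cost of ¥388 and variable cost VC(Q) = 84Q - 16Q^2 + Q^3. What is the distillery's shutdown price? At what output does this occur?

¥20 per unit, at Q = 8

The firm shuts down when price falls below the minimum of average variable cost. AVC = VC/Q = 84 - 16Q + Q^2.
dAVC/dQ = -16 + 2Q = 0 gives Q = 8. min AVC = 84 - 16·8 + 8^2 = 20.
For P < ¥20 the firm produces nothing.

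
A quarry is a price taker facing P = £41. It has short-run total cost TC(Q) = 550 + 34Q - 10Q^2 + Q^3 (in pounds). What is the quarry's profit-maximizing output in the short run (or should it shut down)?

Strip out fixed cost: VC = 34Q - 10Q^2 + Q^3. Then AVC = 34 - 10Q + Q^2 and MC = 34 - 20Q + 3Q^2.
The AVC parabola has its vertex at Q = 10/2 = 5, where AVC = 34 - 10·5 + 5^2 = £9.
P = £41 exceeds min AVC = £9, so the firm stays open.
Solving P = MC: -7 - 20Q + 3Q^2 = 0 ⇒ Q = -1/3 or 7. On the upward-sloping branch, Q* = 7.
Check: AVC at Q = 7 is £13 ≤ P, so revenue covers variable cost.
Profit = P·Q − TC = 41·7 − 641 = -£354, a loss, but smaller than the £550 fixed cost the firm would lose by shutting down.

Produce at Q = 7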